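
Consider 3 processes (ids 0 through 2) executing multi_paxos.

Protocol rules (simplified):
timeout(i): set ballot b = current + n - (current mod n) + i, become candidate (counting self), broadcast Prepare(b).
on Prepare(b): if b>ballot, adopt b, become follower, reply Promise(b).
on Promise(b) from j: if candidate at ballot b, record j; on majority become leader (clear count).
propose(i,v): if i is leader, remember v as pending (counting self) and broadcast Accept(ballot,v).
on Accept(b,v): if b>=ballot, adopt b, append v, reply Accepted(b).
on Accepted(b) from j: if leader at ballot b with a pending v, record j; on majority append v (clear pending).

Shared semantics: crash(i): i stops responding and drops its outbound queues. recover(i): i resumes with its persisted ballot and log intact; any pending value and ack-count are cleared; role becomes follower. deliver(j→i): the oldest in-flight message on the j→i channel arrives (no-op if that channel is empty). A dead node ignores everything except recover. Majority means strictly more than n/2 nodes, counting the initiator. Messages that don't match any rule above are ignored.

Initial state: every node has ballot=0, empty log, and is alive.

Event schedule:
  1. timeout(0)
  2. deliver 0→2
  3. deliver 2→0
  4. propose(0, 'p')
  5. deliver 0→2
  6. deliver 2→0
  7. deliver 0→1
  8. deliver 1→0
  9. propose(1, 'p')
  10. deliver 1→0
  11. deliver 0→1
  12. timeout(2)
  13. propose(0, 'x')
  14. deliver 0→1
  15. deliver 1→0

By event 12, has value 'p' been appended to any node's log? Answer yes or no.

yes

e1 timeout(0): 0[cand,b=3,-]
e2 deliver 0→2: 2[foll,b=3,-]
e3 deliver 2→0: 0[lead,b=3,-]
e4 propose(0,'p'): ·
e5 deliver 0→2: 2[foll,b=3,p]
e6 deliver 2→0: 0[lead,b=3,p]
e7 deliver 0→1: 1[foll,b=3,-]
e8 deliver 1→0: ·
e9 propose(1,'p'): ·
e10 deliver 1→0: ·
e11 deliver 0→1: 1[foll,b=3,p]
e12 timeout(2): 2[cand,b=8,p]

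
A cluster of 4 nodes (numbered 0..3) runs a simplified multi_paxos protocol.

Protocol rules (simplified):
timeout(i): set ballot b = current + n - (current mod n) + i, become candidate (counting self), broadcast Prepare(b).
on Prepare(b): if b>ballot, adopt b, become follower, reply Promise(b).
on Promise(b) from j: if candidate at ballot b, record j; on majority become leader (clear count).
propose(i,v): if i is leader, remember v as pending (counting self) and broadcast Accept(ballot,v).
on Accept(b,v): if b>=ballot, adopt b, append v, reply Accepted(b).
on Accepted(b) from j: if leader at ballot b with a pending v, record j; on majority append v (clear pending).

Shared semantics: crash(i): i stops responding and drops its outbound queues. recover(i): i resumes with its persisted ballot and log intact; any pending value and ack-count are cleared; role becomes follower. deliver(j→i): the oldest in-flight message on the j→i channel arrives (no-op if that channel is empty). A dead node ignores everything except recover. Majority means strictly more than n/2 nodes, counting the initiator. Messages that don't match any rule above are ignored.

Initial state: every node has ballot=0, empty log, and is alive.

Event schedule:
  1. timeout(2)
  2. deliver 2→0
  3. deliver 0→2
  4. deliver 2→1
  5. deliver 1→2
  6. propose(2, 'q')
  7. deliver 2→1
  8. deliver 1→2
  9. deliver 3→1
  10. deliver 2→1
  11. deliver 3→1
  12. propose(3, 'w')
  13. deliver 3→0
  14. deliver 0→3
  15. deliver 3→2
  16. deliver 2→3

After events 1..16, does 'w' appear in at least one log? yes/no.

e1 timeout(2): 2[cand,b=6,-]
e2 deliver 2→0: 0[foll,b=6,-]
e3 deliver 0→2: ·
e4 deliver 2→1: 1[foll,b=6,-]
e5 deliver 1→2: 2[lead,b=6,-]
e6 propose(2,'q'): ·
e7 deliver 2→1: 1[foll,b=6,q]
e8 deliver 1→2: ·
e9 deliver 3→1: ·
e10 deliver 2→1: ·
e11 deliver 3→1: ·
e12 propose(3,'w'): ·
e13 deliver 3→0: ·
e14 deliver 0→3: ·
e15 deliver 3→2: ·
e16 deliver 2→3: 3[foll,b=6,-]

no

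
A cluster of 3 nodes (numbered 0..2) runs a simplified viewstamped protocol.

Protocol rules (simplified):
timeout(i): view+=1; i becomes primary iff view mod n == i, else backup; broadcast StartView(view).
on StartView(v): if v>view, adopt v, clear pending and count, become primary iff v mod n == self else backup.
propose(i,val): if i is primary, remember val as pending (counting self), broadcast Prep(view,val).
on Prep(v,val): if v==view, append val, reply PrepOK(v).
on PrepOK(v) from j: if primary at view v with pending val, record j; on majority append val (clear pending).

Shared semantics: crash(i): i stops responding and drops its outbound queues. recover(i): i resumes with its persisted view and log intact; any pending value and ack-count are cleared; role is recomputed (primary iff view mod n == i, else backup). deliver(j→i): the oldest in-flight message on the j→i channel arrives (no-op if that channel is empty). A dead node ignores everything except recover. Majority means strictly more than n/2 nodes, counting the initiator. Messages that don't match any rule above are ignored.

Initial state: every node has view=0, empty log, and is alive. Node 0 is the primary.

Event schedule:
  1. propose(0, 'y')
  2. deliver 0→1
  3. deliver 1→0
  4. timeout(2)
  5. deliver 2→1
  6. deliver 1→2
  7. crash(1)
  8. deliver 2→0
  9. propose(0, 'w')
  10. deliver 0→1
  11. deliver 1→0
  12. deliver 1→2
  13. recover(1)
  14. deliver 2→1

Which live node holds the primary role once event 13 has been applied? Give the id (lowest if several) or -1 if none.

1

e1 propose(0,'y'): ·
e2 deliver 0→1: 1[back,v=0,y]
e3 deliver 1→0: 0[prim,v=0,y]
e4 timeout(2): 2[back,v=1,-]
e5 deliver 2→1: 1[prim,v=1,y]
e6 deliver 1→2: ·
e7 crash(1): 1[✗prim,v=1,y]
e8 deliver 2→0: 0[back,v=1,y]
e9 propose(0,'w'): ·
e10 deliver 0→1: ·
e11 deliver 1→0: ·
e12 deliver 1→2: ·
e13 recover(1): 1[prim,v=1,y]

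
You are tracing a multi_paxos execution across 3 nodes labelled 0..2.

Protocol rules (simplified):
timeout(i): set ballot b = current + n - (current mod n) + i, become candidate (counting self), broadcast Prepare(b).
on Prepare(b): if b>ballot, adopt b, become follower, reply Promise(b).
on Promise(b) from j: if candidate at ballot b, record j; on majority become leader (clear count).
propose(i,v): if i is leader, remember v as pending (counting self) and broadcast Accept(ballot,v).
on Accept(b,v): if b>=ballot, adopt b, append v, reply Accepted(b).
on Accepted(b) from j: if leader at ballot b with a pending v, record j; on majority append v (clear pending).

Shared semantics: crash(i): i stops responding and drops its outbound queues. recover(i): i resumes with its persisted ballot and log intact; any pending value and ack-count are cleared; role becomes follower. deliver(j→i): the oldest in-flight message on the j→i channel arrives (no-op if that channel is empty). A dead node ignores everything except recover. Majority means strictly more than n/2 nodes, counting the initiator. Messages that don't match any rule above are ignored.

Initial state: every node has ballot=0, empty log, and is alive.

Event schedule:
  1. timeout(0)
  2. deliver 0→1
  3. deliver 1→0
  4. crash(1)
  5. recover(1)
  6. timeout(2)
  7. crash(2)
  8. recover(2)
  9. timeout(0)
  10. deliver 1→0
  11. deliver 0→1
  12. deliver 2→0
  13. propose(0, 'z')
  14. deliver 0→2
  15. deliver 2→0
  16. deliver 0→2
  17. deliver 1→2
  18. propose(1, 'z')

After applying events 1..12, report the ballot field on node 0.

6

step 1 timeout(0): 0={cand,b=3,log=-}
step 2 deliver 0→1: 1={foll,b=3,log=-}
step 3 deliver 1→0: 0={lead,b=3,log=-}
step 4 crash(1): 1={✗foll,b=3,log=-}
step 5 recover(1): 1={foll,b=3,log=-}
step 6 timeout(2): 2={cand,b=5,log=-}
step 7 crash(2): 2={✗cand,b=5,log=-}
step 8 recover(2): 2={foll,b=5,log=-}
step 9 timeout(0): 0={cand,b=6,log=-}
step 10 deliver 1→0: —
step 11 deliver 0→1: 1={foll,b=6,log=-}
step 12 deliver 2→0: —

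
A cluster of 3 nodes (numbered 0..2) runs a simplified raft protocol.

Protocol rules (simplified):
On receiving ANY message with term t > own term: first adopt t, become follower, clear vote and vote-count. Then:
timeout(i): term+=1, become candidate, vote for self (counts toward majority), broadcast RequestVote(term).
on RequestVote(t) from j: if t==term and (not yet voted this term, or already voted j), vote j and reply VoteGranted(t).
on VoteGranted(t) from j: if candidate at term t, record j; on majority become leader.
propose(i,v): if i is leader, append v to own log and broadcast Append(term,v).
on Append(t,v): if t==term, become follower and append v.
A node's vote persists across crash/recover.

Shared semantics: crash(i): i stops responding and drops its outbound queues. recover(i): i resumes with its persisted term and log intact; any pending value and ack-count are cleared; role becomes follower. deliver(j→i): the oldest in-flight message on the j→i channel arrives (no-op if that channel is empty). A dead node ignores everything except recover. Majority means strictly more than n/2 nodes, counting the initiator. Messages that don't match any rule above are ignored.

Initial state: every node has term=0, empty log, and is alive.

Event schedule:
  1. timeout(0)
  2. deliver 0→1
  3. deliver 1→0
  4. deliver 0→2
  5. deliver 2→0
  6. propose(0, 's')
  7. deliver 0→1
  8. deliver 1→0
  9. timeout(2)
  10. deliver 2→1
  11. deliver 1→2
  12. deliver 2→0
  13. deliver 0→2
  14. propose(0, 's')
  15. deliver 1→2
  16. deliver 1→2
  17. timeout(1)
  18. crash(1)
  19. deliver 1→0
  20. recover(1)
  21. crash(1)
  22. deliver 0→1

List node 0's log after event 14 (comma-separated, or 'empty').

[1] timeout(0) → N0(cand t1 [-])
[2] deliver 0→1 → N1(foll t1 [-])
[3] deliver 1→0 → N0(lead t1 [-])
[4] deliver 0→2 → N2(foll t1 [-])
[5] deliver 2→0 → ∅
[6] propose(0,'s') → N0(lead t1 [s])
[7] deliver 0→1 → N1(foll t1 [s])
[8] deliver 1→0 → ∅
[9] timeout(2) → N2(cand t2 [-])
[10] deliver 2→1 → N1(foll t2 [s])
[11] deliver 1→2 → N2(lead t2 [-])
[12] deliver 2→0 → N0(foll t2 [s])
[13] deliver 0→2 → ∅
[14] propose(0,'s') → ∅

s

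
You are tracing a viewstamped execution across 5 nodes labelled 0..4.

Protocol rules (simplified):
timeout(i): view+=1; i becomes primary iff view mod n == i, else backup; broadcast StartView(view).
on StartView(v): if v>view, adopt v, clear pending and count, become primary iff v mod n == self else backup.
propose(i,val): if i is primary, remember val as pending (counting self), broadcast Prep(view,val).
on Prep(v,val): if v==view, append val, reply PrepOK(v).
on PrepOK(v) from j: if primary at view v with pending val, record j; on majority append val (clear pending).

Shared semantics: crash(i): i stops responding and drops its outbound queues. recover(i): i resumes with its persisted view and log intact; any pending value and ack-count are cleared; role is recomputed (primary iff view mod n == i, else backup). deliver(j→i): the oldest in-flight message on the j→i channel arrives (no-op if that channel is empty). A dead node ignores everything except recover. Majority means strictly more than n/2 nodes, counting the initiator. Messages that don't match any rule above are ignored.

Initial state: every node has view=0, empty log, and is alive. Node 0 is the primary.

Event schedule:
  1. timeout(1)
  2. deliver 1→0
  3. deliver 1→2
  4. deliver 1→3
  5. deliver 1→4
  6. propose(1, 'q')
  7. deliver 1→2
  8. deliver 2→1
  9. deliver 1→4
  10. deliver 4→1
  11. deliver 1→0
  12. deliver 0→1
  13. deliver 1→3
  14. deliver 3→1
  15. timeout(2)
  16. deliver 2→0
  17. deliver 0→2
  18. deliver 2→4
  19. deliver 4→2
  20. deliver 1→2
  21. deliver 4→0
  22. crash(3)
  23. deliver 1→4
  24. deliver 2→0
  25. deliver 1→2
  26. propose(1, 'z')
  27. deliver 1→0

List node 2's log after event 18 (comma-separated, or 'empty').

[1] timeout(1) → N1(prim v1 [-])
[2] deliver 1→0 → N0(back v1 [-])
[3] deliver 1→2 → N2(back v1 [-])
[4] deliver 1→3 → N3(back v1 [-])
[5] deliver 1→4 → N4(back v1 [-])
[6] propose(1,'q') → ∅
[7] deliver 1→2 → N2(back v1 [q])
[8] deliver 2→1 → ∅
[9] deliver 1→4 → N4(back v1 [q])
[10] deliver 4→1 → N1(prim v1 [q])
[11] deliver 1→0 → N0(back v1 [q])
[12] deliver 0→1 → ∅
[13] deliver 1→3 → N3(back v1 [q])
[14] deliver 3→1 → ∅
[15] timeout(2) → N2(prim v2 [q])
[16] deliver 2→0 → N0(back v2 [q])
[17] deliver 0→2 → ∅
[18] deliver 2→4 → N4(back v2 [q])

q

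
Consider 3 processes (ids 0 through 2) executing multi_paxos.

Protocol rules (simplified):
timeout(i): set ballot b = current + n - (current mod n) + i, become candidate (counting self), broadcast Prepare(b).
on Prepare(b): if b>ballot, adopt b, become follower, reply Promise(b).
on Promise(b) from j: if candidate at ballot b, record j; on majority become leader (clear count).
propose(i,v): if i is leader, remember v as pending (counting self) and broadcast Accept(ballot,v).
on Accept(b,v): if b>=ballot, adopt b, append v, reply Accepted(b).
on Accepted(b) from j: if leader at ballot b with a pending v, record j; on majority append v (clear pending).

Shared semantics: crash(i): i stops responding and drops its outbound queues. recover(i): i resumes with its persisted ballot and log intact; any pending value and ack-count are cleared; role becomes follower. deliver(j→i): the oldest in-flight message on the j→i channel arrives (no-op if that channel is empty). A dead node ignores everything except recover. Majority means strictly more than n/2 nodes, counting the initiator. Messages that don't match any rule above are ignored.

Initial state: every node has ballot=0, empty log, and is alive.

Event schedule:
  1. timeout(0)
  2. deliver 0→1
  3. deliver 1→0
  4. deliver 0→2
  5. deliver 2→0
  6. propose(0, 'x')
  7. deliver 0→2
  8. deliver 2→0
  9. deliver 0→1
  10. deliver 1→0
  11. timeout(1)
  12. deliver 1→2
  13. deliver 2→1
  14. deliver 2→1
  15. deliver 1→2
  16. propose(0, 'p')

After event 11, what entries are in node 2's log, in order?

e1 timeout(0): 0[cand,b=3,-]
e2 deliver 0→1: 1[foll,b=3,-]
e3 deliver 1→0: 0[lead,b=3,-]
e4 deliver 0→2: 2[foll,b=3,-]
e5 deliver 2→0: ·
e6 propose(0,'x'): ·
e7 deliver 0→2: 2[foll,b=3,x]
e8 deliver 2→0: 0[lead,b=3,x]
e9 deliver 0→1: 1[foll,b=3,x]
e10 deliver 1→0: ·
e11 timeout(1): 1[cand,b=7,x]

x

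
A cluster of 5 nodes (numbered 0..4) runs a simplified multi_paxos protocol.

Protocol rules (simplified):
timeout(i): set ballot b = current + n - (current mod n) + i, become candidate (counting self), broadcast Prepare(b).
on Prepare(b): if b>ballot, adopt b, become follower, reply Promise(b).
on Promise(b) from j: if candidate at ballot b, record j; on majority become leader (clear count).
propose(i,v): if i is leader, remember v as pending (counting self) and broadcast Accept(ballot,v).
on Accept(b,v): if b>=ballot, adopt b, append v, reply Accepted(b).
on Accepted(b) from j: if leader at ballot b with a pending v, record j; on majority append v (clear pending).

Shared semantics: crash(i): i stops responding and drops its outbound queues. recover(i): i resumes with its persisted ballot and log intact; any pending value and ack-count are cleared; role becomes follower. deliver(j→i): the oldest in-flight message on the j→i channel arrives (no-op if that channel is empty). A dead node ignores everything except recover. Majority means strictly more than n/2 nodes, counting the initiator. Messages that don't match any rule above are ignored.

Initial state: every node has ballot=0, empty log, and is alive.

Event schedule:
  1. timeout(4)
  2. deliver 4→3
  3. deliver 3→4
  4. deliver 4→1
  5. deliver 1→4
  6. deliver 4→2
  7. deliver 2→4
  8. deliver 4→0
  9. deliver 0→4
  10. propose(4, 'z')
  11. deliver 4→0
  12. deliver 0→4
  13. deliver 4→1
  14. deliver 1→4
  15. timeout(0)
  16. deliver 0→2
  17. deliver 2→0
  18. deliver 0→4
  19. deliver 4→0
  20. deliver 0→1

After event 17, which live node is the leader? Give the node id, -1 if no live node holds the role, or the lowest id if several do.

step 1 timeout(4): 4={cand,b=9,log=-}
step 2 deliver 4→3: 3={foll,b=9,log=-}
step 3 deliver 3→4: —
step 4 deliver 4→1: 1={foll,b=9,log=-}
step 5 deliver 1→4: 4={lead,b=9,log=-}
step 6 deliver 4→2: 2={foll,b=9,log=-}
step 7 deliver 2→4: —
step 8 deliver 4→0: 0={foll,b=9,log=-}
step 9 deliver 0→4: —
step 10 propose(4,'z'): —
step 11 deliver 4→0: 0={foll,b=9,log=z}
step 12 deliver 0→4: —
step 13 deliver 4→1: 1={foll,b=9,log=z}
step 14 deliver 1→4: 4={lead,b=9,log=z}
step 15 timeout(0): 0={cand,b=10,log=z}
step 16 deliver 0→2: 2={foll,b=10,log=-}
step 17 deliver 2→0: —

4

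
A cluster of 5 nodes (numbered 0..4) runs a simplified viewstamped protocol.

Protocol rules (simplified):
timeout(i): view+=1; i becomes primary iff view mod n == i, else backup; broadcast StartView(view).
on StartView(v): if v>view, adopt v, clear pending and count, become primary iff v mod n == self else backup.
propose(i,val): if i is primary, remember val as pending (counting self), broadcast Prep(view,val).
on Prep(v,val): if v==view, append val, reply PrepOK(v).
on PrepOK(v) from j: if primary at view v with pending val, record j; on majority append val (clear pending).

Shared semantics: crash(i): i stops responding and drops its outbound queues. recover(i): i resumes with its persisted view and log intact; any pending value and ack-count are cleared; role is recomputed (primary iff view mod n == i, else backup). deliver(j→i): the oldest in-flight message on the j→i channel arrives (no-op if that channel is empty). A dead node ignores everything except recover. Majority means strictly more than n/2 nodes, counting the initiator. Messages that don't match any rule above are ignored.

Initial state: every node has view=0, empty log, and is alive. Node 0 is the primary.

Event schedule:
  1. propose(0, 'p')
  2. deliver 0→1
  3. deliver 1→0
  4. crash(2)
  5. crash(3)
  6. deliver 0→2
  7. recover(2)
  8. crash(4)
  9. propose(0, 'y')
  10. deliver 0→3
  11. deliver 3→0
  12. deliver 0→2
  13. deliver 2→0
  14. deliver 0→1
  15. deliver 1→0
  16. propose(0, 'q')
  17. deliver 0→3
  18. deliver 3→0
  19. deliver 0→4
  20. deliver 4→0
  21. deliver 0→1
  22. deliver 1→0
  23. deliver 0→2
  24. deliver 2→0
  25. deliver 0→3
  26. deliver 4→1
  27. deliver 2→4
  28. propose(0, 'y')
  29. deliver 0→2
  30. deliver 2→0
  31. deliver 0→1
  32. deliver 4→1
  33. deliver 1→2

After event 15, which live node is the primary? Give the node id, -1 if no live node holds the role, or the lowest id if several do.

0

[1] propose(0,'p') → ∅
[2] deliver 0→1 → N1(back v0 [p])
[3] deliver 1→0 → ∅
[4] crash(2) → N2(✗back v0 [-])
[5] crash(3) → N3(✗back v0 [-])
[6] deliver 0→2 → ∅
[7] recover(2) → N2(back v0 [-])
[8] crash(4) → N4(✗back v0 [-])
[9] propose(0,'y') → ∅
[10] deliver 0→3 → ∅
[11] deliver 3→0 → ∅
[12] deliver 0→2 → N2(back v0 [p])
[13] deliver 2→0 → ∅
[14] deliver 0→1 → N1(back v0 [p,y])
[15] deliver 1→0 → N0(prim v0 [y])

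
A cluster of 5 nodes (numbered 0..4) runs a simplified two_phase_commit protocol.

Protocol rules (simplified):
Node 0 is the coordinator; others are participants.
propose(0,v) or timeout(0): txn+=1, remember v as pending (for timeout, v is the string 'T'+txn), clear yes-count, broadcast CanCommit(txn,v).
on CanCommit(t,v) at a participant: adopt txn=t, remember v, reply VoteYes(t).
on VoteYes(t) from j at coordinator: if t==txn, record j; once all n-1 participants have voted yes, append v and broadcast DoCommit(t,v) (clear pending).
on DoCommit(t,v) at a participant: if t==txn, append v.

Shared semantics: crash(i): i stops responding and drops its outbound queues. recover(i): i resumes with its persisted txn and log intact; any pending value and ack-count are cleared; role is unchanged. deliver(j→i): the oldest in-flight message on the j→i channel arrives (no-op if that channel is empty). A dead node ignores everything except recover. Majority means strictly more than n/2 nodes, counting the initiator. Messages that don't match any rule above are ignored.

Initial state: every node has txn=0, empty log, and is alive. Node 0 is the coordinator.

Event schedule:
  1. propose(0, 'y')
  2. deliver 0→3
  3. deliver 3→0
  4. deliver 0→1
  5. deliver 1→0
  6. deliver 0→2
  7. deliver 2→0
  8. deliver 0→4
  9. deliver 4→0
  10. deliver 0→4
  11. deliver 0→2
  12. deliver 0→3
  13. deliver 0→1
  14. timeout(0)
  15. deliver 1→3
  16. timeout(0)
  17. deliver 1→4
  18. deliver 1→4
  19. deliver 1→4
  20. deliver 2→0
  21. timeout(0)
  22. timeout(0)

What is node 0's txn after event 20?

3

[1] propose(0,'y') → N0(coor t1 [-])
[2] deliver 0→3 → N3(part t1 [-])
[3] deliver 3→0 → ∅
[4] deliver 0→1 → N1(part t1 [-])
[5] deliver 1→0 → ∅
[6] deliver 0→2 → N2(part t1 [-])
[7] deliver 2→0 → ∅
[8] deliver 0→4 → N4(part t1 [-])
[9] deliver 4→0 → N0(coor t1 [y])
[10] deliver 0→4 → N4(part t1 [y])
[11] deliver 0→2 → N2(part t1 [y])
[12] deliver 0→3 → N3(part t1 [y])
[13] deliver 0→1 → N1(part t1 [y])
[14] timeout(0) → N0(coor t2 [y])
[15] deliver 1→3 → ∅
[16] timeout(0) → N0(coor t3 [y])
[17] deliver 1→4 → ∅
[18] deliver 1→4 → ∅
[19] deliver 1→4 → ∅
[20] deliver 2→0 → ∅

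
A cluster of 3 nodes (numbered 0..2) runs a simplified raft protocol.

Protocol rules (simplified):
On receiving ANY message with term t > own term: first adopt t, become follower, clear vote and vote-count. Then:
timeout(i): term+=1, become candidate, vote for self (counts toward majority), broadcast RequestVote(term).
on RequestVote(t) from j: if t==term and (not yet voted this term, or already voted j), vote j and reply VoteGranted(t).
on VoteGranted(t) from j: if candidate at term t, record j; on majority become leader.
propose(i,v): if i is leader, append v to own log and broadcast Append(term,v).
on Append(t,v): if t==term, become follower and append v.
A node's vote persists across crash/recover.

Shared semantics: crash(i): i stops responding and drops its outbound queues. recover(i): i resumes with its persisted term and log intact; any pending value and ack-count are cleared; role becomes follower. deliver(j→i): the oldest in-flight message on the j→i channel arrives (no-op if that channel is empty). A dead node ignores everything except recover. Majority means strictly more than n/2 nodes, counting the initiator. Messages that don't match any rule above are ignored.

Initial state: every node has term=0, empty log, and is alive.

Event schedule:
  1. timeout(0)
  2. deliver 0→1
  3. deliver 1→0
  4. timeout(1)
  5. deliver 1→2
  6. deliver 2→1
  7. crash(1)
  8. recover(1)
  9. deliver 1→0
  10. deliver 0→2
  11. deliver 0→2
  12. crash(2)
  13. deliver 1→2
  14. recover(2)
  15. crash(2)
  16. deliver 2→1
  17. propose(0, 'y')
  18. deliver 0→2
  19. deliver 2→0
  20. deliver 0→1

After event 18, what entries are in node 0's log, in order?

y

step 1 timeout(0): 0={cand,t=1,log=-}
step 2 deliver 0→1: 1={foll,t=1,log=-}
step 3 deliver 1→0: 0={lead,t=1,log=-}
step 4 timeout(1): 1={cand,t=2,log=-}
step 5 deliver 1→2: 2={foll,t=2,log=-}
step 6 deliver 2→1: 1={lead,t=2,log=-}
step 7 crash(1): 1={✗lead,t=2,log=-}
step 8 recover(1): 1={foll,t=2,log=-}
step 9 deliver 1→0: —
step 10 deliver 0→2: —
step 11 deliver 0→2: —
step 12 crash(2): 2={✗foll,t=2,log=-}
step 13 deliver 1→2: —
step 14 recover(2): 2={foll,t=2,log=-}
step 15 crash(2): 2={✗foll,t=2,log=-}
step 16 deliver 2→1: —
step 17 propose(0,'y'): 0={lead,t=1,log=y}
step 18 deliver 0→2: —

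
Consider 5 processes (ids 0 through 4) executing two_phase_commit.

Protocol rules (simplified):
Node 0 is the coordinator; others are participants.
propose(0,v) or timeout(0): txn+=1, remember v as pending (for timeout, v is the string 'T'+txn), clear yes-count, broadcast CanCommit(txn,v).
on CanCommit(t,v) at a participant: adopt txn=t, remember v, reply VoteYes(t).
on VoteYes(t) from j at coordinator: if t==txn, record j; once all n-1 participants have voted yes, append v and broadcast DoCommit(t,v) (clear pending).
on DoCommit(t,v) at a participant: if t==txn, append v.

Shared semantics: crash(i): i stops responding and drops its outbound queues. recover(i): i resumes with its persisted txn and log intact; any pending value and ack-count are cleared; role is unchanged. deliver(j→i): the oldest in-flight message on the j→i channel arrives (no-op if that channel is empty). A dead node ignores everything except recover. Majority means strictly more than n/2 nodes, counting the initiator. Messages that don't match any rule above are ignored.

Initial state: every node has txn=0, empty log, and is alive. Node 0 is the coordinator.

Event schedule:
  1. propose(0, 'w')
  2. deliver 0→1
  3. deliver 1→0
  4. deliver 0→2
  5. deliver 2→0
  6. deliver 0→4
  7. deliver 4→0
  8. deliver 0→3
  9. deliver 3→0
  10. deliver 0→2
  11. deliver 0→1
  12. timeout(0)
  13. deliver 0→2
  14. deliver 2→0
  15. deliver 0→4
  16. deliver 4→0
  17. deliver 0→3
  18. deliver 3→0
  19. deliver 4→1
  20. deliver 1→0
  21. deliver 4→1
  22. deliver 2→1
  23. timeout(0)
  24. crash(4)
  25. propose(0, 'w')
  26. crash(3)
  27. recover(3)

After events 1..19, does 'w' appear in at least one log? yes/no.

yes

after 1 — propose(0,'w'): n0:coor/t1/[-]
after 2 — deliver 0→1: n1:part/t1/[-]
after 3 — deliver 1→0: ·
after 4 — deliver 0→2: n2:part/t1/[-]
after 5 — deliver 2→0: ·
after 6 — deliver 0→4: n4:part/t1/[-]
after 7 — deliver 4→0: ·
after 8 — deliver 0→3: n3:part/t1/[-]
after 9 — deliver 3→0: n0:coor/t1/[w]
after 10 — deliver 0→2: n2:part/t1/[w]
after 11 — deliver 0→1: n1:part/t1/[w]
after 12 — timeout(0): n0:coor/t2/[w]
after 13 — deliver 0→2: n2:part/t2/[w]
after 14 — deliver 2→0: ·
after 15 — deliver 0→4: n4:part/t1/[w]
after 16 — deliver 4→0: ·
after 17 — deliver 0→3: n3:part/t1/[w]
after 18 — deliver 3→0: ·
after 19 — deliver 4→1: ·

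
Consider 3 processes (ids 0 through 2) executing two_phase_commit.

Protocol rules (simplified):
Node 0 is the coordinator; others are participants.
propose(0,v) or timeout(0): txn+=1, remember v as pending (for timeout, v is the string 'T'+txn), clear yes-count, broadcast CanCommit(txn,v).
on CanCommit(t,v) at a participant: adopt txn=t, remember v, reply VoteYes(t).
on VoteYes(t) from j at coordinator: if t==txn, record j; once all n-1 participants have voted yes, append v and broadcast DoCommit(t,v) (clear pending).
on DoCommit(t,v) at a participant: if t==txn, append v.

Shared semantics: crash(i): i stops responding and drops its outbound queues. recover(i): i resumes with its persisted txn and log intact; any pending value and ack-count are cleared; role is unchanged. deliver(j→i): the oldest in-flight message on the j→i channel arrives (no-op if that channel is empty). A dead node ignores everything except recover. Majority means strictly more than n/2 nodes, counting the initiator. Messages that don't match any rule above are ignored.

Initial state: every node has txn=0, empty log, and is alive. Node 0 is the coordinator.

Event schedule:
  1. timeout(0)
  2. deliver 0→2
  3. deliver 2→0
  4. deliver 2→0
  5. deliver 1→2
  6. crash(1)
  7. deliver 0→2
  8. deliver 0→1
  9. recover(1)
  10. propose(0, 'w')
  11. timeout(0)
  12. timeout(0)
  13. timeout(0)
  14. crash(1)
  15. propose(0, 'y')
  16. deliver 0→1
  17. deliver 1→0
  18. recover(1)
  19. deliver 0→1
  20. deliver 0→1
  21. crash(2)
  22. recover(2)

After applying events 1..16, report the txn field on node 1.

[1] timeout(0) → N0(coor t1 [-])
[2] deliver 0→2 → N2(part t1 [-])
[3] deliver 2→0 → ∅
[4] deliver 2→0 → ∅
[5] deliver 1→2 → ∅
[6] crash(1) → N1(✗part t0 [-])
[7] deliver 0→2 → ∅
[8] deliver 0→1 → ∅
[9] recover(1) → N1(part t0 [-])
[10] propose(0,'w') → N0(coor t2 [-])
[11] timeout(0) → N0(coor t3 [-])
[12] timeout(0) → N0(coor t4 [-])
[13] timeout(0) → N0(coor t5 [-])
[14] crash(1) → N1(✗part t0 [-])
[15] propose(0,'y') → N0(coor t6 [-])
[16] deliver 0→1 → ∅

0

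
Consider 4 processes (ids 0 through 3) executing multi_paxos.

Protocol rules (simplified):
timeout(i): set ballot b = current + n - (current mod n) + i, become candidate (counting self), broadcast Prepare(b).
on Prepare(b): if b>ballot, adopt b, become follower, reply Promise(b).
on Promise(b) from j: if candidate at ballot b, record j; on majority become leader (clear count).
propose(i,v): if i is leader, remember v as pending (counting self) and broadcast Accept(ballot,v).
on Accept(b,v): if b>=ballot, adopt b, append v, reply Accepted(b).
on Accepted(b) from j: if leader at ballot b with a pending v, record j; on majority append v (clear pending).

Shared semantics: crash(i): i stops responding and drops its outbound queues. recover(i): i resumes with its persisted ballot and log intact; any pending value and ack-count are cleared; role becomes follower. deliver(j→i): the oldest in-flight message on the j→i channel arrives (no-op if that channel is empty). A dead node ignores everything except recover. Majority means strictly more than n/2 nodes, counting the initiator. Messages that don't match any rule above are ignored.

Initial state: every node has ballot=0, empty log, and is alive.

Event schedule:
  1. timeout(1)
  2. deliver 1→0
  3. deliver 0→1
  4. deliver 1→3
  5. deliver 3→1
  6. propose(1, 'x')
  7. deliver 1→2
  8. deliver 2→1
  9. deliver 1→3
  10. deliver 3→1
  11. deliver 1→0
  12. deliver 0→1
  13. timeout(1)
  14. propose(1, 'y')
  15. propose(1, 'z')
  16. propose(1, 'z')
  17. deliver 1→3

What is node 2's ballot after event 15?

5

step 1 timeout(1): 1={cand,b=5,log=-}
step 2 deliver 1→0: 0={foll,b=5,log=-}
step 3 deliver 0→1: —
step 4 deliver 1→3: 3={foll,b=5,log=-}
step 5 deliver 3→1: 1={lead,b=5,log=-}
step 6 propose(1,'x'): —
step 7 deliver 1→2: 2={foll,b=5,log=-}
step 8 deliver 2→1: —
step 9 deliver 1→3: 3={foll,b=5,log=x}
step 10 deliver 3→1: —
step 11 deliver 1→0: 0={foll,b=5,log=x}
step 12 deliver 0→1: 1={lead,b=5,log=x}
step 13 timeout(1): 1={cand,b=9,log=x}
step 14 propose(1,'y'): —
step 15 propose(1,'z'): —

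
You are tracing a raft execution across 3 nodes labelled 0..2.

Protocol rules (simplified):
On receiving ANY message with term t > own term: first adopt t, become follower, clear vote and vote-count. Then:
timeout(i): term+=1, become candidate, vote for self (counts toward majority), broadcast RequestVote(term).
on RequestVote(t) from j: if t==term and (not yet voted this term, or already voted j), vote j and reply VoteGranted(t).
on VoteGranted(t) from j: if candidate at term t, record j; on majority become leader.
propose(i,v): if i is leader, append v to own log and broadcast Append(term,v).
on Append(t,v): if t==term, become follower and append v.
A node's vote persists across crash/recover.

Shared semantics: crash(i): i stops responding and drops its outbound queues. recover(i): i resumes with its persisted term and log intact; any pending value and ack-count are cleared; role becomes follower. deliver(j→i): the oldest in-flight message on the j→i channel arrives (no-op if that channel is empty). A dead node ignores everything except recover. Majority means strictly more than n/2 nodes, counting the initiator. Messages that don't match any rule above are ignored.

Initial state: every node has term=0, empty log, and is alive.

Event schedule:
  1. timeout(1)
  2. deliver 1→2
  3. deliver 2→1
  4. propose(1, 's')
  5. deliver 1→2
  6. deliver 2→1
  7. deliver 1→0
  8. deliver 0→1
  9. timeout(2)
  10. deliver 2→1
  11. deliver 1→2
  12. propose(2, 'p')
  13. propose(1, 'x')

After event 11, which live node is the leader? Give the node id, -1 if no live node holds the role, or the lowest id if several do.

e1 timeout(1): 1[cand,t=1,-]
e2 deliver 1→2: 2[foll,t=1,-]
e3 deliver 2→1: 1[lead,t=1,-]
e4 propose(1,'s'): 1[lead,t=1,s]
e5 deliver 1→2: 2[foll,t=1,s]
e6 deliver 2→1: ·
e7 deliver 1→0: 0[foll,t=1,-]
e8 deliver 0→1: ·
e9 timeout(2): 2[cand,t=2,s]
e10 deliver 2→1: 1[foll,t=2,s]
e11 deliver 1→2: 2[lead,t=2,s]

2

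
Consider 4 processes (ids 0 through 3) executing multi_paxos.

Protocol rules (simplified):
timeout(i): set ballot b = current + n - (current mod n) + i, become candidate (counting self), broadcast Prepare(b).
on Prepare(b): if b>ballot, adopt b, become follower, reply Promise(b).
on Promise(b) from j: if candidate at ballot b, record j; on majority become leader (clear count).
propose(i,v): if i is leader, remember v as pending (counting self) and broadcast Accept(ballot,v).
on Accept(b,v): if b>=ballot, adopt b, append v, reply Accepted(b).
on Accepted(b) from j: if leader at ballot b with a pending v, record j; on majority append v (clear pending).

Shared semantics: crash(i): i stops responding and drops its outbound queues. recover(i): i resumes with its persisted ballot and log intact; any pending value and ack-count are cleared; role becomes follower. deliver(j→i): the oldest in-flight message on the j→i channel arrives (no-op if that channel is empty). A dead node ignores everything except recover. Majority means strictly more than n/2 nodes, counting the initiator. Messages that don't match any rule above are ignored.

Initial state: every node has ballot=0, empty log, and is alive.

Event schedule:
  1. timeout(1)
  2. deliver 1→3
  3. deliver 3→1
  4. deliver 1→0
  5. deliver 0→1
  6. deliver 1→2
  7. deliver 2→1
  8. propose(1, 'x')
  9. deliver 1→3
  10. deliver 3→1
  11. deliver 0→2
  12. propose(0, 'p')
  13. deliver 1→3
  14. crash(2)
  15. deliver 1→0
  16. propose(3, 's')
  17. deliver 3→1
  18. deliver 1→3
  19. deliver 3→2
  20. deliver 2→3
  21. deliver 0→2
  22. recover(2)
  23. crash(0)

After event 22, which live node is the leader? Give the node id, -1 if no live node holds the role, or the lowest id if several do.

1

1. timeout(1):  <1:cand b5 ->
2. deliver 1→3:  <3:foll b5 ->
3. deliver 3→1:  nop
4. deliver 1→0:  <0:foll b5 ->
5. deliver 0→1:  <1:lead b5 ->
6. deliver 1→2:  <2:foll b5 ->
7. deliver 2→1:  nop
8. propose(1,'x'):  nop
9. deliver 1→3:  <3:foll b5 x>
10. deliver 3→1:  nop
11. deliver 0→2:  nop
12. propose(0,'p'):  nop
13. deliver 1→3:  nop
14. crash(2):  <2:✗foll b5 ->
15. deliver 1→0:  <0:foll b5 x>
16. propose(3,'s'):  nop
17. deliver 3→1:  nop
18. deliver 1→3:  nop
19. deliver 3→2:  nop
20. deliver 2→3:  nop
21. deliver 0→2:  nop
22. recover(2):  <2:foll b5 ->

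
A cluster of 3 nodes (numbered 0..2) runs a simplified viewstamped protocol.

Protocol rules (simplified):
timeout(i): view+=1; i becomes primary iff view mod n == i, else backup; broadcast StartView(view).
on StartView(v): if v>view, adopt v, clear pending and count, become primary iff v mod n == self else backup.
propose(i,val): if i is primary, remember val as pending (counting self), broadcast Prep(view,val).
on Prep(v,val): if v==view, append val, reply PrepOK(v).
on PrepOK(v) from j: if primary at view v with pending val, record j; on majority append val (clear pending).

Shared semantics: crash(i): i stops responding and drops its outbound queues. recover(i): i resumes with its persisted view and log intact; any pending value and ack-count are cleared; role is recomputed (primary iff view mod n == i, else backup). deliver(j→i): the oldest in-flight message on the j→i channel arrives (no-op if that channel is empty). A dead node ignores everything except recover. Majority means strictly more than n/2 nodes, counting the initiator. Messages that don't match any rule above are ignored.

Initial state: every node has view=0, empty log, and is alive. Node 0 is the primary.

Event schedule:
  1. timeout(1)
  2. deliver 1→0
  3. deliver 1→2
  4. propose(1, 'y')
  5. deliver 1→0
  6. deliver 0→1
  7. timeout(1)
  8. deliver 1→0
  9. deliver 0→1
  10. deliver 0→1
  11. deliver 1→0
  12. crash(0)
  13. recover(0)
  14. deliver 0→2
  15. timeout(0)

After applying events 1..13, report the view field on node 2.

1. timeout(1):  <1:prim v1 ->
2. deliver 1→0:  <0:back v1 ->
3. deliver 1→2:  <2:back v1 ->
4. propose(1,'y'):  nop
5. deliver 1→0:  <0:back v1 y>
6. deliver 0→1:  <1:prim v1 y>
7. timeout(1):  <1:back v2 y>
8. deliver 1→0:  <0:back v2 y>
9. deliver 0→1:  nop
10. deliver 0→1:  nop
11. deliver 1→0:  nop
12. crash(0):  <0:✗back v2 y>
13. recover(0):  <0:back v2 y>

1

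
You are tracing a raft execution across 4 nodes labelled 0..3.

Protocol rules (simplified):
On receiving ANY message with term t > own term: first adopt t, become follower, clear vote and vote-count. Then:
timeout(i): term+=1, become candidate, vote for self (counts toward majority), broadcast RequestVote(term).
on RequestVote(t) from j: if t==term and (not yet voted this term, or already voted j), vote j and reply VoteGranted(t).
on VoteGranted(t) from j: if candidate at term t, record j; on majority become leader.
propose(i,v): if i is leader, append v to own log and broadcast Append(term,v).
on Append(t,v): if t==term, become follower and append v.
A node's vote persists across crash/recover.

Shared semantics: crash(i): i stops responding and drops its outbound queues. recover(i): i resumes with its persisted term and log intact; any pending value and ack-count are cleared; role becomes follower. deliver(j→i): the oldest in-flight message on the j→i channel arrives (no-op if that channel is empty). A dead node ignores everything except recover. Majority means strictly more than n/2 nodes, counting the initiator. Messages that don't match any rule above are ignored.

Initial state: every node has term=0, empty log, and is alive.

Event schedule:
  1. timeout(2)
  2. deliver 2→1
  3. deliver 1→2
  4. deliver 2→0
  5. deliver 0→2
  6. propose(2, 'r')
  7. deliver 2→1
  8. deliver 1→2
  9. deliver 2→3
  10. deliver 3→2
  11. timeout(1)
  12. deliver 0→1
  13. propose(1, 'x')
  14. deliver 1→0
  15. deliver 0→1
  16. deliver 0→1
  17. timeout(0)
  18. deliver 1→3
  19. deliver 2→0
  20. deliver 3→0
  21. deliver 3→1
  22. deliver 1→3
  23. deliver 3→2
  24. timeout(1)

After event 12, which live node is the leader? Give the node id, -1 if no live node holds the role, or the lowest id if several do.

after 1 — timeout(2): n2:cand/t1/[-]
after 2 — deliver 2→1: n1:foll/t1/[-]
after 3 — deliver 1→2: ·
after 4 — deliver 2→0: n0:foll/t1/[-]
after 5 — deliver 0→2: n2:lead/t1/[-]
after 6 — propose(2,'r'): n2:lead/t1/[r]
after 7 — deliver 2→1: n1:foll/t1/[r]
after 8 — deliver 1→2: ·
after 9 — deliver 2→3: n3:foll/t1/[-]
after 10 — deliver 3→2: ·
after 11 — timeout(1): n1:cand/t2/[r]
after 12 — deliver 0→1: ·

2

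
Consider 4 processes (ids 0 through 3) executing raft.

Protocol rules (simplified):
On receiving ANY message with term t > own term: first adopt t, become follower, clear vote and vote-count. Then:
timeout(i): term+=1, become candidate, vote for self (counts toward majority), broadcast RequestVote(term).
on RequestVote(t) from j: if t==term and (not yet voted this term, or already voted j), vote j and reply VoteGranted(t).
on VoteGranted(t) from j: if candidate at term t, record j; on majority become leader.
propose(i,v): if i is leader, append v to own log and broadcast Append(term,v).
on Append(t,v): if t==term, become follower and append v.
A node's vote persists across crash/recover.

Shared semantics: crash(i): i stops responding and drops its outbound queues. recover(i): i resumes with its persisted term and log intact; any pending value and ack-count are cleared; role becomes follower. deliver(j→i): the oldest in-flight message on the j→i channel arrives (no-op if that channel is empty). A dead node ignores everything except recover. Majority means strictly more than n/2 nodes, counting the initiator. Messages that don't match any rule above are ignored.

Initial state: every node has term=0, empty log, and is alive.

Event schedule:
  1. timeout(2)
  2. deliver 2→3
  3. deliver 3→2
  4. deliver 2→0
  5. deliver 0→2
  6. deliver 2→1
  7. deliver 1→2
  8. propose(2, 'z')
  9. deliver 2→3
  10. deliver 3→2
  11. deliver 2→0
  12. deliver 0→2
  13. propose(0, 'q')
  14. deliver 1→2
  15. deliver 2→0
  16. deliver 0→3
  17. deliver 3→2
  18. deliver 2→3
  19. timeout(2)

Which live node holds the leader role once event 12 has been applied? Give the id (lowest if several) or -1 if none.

2

[1] timeout(2) → N2(cand t1 [-])
[2] deliver 2→3 → N3(foll t1 [-])
[3] deliver 3→2 → ∅
[4] deliver 2→0 → N0(foll t1 [-])
[5] deliver 0→2 → N2(lead t1 [-])
[6] deliver 2→1 → N1(foll t1 [-])
[7] deliver 1→2 → ∅
[8] propose(2,'z') → N2(lead t1 [z])
[9] deliver 2→3 → N3(foll t1 [z])
[10] deliver 3→2 → ∅
[11] deliver 2→0 → N0(foll t1 [z])
[12] deliver 0→2 → ∅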